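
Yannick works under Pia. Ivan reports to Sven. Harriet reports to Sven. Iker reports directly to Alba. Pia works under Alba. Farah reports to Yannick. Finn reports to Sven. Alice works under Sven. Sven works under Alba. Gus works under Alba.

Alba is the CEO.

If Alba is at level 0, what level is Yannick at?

Chain from Yannick up to Alba: Yannick → Pia → Alba. That is 2 steps up, so Yannick is 2 levels below Alba.

2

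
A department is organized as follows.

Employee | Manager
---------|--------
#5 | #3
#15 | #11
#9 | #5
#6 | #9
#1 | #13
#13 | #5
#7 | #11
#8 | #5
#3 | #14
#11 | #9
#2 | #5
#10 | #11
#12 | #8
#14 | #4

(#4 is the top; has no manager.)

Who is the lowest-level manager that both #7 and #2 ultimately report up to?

#5

#7's chain of managers is #11, #9, #5, #3, #14, #4. #2's chain of managers is #5, #3, #14, #4. The first manager that appears in both chains is #5.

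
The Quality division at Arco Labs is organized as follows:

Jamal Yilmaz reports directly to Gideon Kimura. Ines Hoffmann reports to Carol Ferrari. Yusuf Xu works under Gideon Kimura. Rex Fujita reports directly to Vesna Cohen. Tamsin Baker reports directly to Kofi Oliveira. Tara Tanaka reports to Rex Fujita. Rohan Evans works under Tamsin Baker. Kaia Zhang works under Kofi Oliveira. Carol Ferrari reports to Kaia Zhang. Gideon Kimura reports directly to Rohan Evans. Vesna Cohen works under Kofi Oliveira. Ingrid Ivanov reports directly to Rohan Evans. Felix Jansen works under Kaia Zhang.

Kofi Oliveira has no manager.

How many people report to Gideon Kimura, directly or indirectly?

2

Gideon Kimura directly manages Jamal Yilmaz, Yusuf Xu. Jamal Yilmaz has no reports. Yusuf Xu has no reports. So Gideon Kimura's organization is 2 direct reports plus everyone under them: 1 + 1 = 2.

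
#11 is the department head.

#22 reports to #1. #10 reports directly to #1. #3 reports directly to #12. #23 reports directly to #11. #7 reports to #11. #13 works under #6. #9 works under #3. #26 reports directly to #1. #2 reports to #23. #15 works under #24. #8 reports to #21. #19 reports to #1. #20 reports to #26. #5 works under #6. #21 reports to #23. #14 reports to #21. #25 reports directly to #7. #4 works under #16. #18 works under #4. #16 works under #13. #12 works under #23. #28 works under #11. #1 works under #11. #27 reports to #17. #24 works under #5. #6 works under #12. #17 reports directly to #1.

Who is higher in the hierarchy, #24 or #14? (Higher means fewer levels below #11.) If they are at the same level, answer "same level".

#14

#24 is 5 levels below #11; #14 is 3. #14 is higher.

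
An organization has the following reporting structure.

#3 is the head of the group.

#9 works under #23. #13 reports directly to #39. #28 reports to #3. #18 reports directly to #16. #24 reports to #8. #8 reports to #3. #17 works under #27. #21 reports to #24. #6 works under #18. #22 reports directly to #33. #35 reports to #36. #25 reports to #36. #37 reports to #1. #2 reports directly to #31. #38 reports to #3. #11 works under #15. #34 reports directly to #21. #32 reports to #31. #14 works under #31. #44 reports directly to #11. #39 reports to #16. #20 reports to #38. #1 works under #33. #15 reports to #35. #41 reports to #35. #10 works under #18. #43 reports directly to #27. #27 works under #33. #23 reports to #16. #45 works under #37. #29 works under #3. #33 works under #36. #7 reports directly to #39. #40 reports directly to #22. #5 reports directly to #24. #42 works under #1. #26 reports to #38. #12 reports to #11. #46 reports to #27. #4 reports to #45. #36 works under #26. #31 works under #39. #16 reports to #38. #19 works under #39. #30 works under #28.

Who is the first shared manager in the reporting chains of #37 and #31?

#38

#37's chain of managers is #1, #33, #36, #26, #38, #3. #31's chain of managers is #39, #16, #38, #3. The first manager that appears in both chains is #38.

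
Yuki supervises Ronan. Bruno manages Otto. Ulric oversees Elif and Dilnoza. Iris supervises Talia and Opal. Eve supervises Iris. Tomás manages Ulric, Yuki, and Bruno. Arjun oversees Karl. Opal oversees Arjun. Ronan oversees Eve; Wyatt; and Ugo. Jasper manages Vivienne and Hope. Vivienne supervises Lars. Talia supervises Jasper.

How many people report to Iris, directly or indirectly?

Iris directly manages Talia, Opal. Under Talia: Jasper, Hope, Vivienne, Lars (4). Under Opal: Arjun, Karl (2). So Iris's organization is 2 direct reports plus everyone under them: 5 + 3 = 8.

8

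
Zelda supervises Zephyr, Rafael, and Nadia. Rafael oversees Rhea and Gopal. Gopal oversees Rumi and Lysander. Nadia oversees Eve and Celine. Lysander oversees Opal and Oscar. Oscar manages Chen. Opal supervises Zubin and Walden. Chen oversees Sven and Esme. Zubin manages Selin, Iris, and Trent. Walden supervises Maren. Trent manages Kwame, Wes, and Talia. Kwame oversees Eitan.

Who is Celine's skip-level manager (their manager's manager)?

Zelda

Celine reports to Nadia, and Nadia reports to Zelda. So Celine's skip-level manager is Zelda.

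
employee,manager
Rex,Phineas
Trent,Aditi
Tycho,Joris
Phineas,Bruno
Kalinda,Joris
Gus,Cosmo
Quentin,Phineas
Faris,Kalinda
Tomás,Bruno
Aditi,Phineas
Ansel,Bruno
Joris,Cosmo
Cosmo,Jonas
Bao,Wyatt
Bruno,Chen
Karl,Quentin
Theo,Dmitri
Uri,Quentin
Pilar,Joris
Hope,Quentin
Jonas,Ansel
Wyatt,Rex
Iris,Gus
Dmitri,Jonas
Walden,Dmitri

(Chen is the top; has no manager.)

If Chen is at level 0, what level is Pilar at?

6

Chain from Pilar up to Chen: Pilar → Joris → Cosmo → Jonas → Ansel → Bruno → Chen. That is 6 steps up, so Pilar is 6 levels below Chen.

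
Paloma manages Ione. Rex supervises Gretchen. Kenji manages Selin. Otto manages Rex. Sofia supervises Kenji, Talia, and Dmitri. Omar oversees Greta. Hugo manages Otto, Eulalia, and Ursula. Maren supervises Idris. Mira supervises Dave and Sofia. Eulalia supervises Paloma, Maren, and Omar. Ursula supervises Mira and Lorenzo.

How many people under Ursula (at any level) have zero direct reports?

The people in Ursula's organization with no one reporting to them are Lorenzo, Dmitri, Talia, Selin, Dave. That is 5.

5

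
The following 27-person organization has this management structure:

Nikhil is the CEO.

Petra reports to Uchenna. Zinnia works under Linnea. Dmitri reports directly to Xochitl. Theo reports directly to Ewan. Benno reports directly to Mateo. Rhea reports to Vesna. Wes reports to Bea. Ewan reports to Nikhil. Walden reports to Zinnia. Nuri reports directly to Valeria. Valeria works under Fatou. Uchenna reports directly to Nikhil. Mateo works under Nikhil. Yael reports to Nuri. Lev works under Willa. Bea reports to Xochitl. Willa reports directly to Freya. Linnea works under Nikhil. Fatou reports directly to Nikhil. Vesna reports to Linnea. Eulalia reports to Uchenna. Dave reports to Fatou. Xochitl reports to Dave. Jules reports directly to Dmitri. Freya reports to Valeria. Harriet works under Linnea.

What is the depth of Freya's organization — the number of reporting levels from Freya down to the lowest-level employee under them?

2

The longest chain under Freya runs Freya → Willa → Lev, which is 2 levels below Freya.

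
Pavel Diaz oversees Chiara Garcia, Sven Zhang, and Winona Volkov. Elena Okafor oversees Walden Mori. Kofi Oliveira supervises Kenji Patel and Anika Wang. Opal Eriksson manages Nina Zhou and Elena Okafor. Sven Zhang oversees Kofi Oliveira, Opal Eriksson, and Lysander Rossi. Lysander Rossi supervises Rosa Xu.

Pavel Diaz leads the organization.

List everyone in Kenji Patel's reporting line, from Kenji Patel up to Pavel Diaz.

Kenji Patel reports to Kofi Oliveira. Kofi Oliveira reports to Sven Zhang. Sven Zhang reports to Pavel Diaz. Pavel Diaz is at the top.

Kenji Patel -> Kofi Oliveira -> Sven Zhang -> Pavel Diaz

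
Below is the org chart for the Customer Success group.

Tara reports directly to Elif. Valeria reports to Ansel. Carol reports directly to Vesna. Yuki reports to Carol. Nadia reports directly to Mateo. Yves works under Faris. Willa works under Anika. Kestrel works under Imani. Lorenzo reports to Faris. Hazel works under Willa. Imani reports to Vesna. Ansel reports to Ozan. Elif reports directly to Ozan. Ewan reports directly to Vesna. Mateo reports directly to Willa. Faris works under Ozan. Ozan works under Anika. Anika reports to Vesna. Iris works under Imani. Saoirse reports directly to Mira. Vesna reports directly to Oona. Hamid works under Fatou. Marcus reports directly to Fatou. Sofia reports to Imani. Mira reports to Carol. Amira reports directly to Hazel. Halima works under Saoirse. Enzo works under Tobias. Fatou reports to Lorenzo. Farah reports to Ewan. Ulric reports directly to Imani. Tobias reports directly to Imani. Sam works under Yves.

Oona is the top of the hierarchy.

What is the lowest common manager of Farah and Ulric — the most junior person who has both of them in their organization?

Vesna

Farah's chain of managers is Ewan, Vesna, Oona. Ulric's chain of managers is Imani, Vesna, Oona. The first manager that appears in both chains is Vesna.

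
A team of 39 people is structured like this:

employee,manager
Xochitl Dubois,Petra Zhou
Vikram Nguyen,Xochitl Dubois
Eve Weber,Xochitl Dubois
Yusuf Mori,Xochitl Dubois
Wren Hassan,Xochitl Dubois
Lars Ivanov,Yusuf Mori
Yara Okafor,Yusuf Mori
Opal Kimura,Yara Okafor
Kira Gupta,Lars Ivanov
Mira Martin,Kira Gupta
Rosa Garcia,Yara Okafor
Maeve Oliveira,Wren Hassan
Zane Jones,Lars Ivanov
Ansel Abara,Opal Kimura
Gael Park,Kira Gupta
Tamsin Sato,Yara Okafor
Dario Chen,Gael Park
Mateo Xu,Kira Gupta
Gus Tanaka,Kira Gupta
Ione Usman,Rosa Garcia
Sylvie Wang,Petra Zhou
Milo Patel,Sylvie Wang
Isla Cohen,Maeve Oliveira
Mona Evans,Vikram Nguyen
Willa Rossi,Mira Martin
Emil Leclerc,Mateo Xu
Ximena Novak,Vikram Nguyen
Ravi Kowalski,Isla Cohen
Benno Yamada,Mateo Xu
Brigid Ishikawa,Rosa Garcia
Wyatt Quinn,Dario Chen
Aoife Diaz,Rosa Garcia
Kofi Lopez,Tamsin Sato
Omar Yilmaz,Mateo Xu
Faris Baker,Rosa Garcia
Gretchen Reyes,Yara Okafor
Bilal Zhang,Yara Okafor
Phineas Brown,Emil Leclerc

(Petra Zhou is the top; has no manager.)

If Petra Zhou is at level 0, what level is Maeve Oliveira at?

3

Chain from Maeve Oliveira up to Petra Zhou: Maeve Oliveira → Wren Hassan → Xochitl Dubois → Petra Zhou. That is 3 steps up, so Maeve Oliveira is 3 levels below Petra Zhou.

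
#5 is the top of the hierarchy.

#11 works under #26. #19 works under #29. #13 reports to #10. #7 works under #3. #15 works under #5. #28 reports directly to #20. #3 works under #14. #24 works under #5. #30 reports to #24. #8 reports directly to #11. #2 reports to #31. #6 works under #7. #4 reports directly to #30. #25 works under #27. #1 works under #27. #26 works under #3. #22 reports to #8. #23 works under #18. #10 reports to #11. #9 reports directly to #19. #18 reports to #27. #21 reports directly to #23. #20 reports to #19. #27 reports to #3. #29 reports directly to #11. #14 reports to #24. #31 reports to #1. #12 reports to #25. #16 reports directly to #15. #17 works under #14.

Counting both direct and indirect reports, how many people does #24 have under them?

27

#24 directly manages #14, #30. Under #14: #17, #3, #7, #6, #27, #1, #31, #2, #18, #23, #21, #25, #12, #26, #11, #8, #22, #29, #19, #9, #20, #28, #10, #13 (24). Under #30: #4 (1). So #24's organization is 2 direct reports plus everyone under them: 25 + 2 = 27.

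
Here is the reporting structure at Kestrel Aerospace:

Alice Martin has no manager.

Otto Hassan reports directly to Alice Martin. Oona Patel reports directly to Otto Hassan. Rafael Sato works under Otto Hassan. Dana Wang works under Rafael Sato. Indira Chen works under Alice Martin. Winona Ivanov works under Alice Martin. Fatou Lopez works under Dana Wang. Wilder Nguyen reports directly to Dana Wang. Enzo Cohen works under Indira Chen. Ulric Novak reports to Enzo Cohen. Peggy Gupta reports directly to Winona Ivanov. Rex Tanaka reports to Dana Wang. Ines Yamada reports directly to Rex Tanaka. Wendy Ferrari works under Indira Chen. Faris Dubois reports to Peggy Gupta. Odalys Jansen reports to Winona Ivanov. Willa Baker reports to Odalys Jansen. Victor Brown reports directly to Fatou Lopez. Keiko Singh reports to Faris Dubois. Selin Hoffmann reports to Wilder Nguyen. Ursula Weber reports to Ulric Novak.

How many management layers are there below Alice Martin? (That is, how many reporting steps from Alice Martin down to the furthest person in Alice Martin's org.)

The longest chain under Alice Martin runs Alice Martin → Otto Hassan → Rafael Sato → Dana Wang → Rex Tanaka → Ines Yamada, which is 5 levels below Alice Martin.

5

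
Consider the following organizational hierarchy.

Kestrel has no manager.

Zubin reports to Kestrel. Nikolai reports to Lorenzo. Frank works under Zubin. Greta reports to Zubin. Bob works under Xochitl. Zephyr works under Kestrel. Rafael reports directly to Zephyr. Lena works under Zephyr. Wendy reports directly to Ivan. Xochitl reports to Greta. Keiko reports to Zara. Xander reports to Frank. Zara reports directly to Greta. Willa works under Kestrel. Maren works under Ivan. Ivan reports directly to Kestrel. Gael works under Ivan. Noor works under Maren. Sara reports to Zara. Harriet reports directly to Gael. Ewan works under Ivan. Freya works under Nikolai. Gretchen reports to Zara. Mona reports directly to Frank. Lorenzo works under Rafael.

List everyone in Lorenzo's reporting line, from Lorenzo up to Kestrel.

Lorenzo -> Rafael -> Zephyr -> Kestrel

Lorenzo reports to Rafael. Rafael reports to Zephyr. Zephyr reports to Kestrel. Kestrel is at the top.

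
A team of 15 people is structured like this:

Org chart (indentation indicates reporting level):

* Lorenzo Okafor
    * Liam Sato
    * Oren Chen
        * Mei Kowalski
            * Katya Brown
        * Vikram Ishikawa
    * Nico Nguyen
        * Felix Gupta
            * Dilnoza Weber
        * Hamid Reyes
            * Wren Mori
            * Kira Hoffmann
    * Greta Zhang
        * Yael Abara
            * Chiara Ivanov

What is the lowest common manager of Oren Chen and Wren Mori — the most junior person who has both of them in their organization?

Lorenzo Okafor

Oren Chen's chain of managers is Lorenzo Okafor. Wren Mori's chain of managers is Hamid Reyes, Nico Nguyen, Lorenzo Okafor. The first manager that appears in both chains is Lorenzo Okafor.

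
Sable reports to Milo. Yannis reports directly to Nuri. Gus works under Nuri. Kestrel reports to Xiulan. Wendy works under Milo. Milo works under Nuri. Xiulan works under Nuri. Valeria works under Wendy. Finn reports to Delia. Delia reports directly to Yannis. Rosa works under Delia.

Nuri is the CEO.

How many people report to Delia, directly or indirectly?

Delia directly manages Rosa, Finn. Rosa has no reports. Finn has no reports. So Delia's organization is 2 direct reports plus everyone under them: 1 + 1 = 2.

2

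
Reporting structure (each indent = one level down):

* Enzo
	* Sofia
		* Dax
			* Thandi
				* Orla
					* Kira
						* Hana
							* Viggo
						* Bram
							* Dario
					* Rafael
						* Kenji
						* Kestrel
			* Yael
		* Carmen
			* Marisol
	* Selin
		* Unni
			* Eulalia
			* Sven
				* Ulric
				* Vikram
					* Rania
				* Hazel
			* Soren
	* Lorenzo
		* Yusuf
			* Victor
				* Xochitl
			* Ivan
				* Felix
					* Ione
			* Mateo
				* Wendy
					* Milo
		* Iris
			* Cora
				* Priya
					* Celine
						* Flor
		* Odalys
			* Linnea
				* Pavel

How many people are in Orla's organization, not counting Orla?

Orla directly manages Kira, Rafael. Under Kira: Bram, Dario, Hana, Viggo (4). Under Rafael: Kestrel, Kenji (2). So Orla's organization is 2 direct reports plus everyone under them: 5 + 3 = 8.

8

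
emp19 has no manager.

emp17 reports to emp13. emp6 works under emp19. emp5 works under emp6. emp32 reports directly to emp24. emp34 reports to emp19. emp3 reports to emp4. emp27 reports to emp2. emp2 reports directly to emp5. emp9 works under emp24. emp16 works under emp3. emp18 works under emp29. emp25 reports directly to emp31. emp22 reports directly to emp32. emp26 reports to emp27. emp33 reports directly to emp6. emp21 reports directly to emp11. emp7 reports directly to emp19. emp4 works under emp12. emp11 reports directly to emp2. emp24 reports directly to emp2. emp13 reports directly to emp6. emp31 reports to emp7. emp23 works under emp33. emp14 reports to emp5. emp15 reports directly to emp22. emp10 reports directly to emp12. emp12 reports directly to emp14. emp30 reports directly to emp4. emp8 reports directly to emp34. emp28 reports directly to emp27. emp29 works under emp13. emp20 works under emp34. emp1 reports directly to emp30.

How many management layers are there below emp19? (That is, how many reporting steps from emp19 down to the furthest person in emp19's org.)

7

The longest chain under emp19 runs emp19 → emp6 → emp5 → emp14 → emp12 → emp4 → emp30 → emp1, which is 7 levels below emp19.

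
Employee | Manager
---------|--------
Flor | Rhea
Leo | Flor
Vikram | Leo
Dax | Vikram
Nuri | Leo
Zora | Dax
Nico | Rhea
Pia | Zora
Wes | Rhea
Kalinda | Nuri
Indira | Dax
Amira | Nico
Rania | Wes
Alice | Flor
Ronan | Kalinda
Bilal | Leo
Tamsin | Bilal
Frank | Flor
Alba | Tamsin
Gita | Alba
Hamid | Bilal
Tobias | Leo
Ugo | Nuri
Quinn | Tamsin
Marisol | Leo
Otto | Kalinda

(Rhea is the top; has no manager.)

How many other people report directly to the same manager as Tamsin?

Tamsin reports to Bilal. Bilal's other direct reports are Hamid — 1 peer.

1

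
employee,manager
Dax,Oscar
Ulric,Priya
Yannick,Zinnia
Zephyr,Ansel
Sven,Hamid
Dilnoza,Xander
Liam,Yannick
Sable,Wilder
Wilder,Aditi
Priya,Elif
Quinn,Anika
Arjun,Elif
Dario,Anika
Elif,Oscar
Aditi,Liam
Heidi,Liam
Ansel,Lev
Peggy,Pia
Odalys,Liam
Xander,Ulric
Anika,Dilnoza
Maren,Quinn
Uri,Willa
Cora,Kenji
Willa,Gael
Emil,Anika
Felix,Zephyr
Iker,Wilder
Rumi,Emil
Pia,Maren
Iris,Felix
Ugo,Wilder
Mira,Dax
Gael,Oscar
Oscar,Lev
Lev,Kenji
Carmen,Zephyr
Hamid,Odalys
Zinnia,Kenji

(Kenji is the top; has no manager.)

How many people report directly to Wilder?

3

Wilder directly manages Iker, Sable, Ugo. That is 3 direct reports.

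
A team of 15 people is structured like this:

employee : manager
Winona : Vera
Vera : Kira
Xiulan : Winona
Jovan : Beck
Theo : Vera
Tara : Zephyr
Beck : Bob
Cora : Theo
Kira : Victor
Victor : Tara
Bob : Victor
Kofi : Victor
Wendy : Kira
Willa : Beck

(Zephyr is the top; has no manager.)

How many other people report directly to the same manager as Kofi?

Kofi reports to Victor. Victor's other direct reports are Kira, Bob — 2 peers.

2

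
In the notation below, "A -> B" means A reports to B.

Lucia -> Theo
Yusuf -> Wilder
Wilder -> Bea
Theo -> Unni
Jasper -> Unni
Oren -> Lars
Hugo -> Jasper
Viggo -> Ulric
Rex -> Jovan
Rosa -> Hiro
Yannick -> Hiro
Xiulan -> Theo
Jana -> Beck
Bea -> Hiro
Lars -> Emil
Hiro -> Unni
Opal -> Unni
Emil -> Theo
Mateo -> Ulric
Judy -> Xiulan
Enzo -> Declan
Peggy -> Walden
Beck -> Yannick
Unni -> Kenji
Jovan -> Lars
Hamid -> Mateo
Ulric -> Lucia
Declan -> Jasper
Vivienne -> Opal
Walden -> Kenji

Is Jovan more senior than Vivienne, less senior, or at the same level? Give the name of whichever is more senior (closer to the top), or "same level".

Vivienne

Jovan is 5 levels below Kenji; Vivienne is 3. Vivienne is higher.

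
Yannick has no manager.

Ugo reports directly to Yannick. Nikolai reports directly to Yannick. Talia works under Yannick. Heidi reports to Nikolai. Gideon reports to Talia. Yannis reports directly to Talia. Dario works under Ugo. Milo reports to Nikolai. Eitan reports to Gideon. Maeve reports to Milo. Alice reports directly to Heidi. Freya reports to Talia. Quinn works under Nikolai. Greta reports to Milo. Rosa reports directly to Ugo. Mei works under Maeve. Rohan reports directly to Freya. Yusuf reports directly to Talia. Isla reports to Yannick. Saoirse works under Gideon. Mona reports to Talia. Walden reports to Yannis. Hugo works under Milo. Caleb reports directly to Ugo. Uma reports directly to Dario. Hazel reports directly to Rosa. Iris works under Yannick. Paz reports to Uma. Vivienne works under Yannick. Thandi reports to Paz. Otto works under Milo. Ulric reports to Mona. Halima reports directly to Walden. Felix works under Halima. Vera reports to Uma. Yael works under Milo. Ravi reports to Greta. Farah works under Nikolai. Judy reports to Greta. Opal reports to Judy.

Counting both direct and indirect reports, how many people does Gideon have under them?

2

Gideon directly manages Eitan, Saoirse. Eitan has no reports. Saoirse has no reports. So Gideon's organization is 2 direct reports plus everyone under them: 1 + 1 = 2.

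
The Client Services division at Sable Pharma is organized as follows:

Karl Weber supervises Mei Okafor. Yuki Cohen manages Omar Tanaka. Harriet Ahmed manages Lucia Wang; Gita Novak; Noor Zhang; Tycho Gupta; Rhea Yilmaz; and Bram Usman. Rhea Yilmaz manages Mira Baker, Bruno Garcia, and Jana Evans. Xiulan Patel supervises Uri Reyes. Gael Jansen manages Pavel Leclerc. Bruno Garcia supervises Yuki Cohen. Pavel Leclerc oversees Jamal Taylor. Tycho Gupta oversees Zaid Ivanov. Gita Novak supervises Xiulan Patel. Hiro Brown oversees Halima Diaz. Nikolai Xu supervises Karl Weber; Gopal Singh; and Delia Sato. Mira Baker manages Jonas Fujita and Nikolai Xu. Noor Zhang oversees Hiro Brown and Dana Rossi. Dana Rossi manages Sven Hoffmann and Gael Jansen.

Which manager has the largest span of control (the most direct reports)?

Direct-report counts: Harriet Ahmed has 6; Tycho Gupta has 1; Gita Novak has 1; Xiulan Patel has 1; Rhea Yilmaz has 3; Bruno Garcia has 1; Yuki Cohen has 1; Mira Baker has 2; Nikolai Xu has 3; Karl Weber has 1; Noor Zhang has 2; Dana Rossi has 2; Gael Jansen has 1; Pavel Leclerc has 1; Hiro Brown has 1. The largest is 6, held by Harriet Ahmed.

Harriet Ahmed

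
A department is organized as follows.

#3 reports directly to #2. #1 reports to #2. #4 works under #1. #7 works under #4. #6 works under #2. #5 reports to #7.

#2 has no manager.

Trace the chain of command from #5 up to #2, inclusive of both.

#5 -> #7 -> #4 -> #1 -> #2

#5 reports to #7. #7 reports to #4. #4 reports to #1. #1 reports to #2. #2 is at the top.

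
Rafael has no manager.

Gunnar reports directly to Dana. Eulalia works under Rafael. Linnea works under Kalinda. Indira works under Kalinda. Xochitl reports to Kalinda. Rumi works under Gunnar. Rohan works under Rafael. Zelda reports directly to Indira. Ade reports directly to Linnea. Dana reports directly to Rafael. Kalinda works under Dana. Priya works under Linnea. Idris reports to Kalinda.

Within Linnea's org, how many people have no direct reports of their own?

The people in Linnea's organization with no one reporting to them are Priya, Ade. That is 2.

2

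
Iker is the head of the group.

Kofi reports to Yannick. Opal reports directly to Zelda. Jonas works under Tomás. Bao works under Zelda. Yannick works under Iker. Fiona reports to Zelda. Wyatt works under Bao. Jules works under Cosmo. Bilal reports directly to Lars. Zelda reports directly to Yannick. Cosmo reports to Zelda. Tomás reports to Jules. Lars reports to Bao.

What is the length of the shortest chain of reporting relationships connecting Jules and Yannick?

3

Jules is in Yannick's organization: the chain from Jules up to Yannick is Jules → Cosmo → Zelda → Yannick, which is 3 links.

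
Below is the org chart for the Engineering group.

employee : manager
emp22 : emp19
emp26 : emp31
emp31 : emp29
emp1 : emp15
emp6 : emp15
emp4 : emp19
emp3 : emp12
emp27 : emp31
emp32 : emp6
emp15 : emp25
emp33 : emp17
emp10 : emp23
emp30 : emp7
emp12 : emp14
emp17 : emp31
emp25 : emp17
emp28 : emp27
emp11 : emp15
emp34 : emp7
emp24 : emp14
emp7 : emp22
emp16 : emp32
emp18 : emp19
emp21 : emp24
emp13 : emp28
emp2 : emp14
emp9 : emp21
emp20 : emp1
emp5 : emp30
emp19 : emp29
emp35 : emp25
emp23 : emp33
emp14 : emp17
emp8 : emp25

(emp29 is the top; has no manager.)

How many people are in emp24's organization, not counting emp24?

emp24 directly manages emp21. Under emp21: emp9 (1). That's 2 in total.

2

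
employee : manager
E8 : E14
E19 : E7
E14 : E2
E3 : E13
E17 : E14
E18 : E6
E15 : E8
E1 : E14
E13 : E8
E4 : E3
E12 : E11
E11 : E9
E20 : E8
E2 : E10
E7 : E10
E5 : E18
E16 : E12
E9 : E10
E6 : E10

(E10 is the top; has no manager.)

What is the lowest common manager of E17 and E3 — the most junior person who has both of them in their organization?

E14

E17's chain of managers is E14, E2, E10. E3's chain of managers is E13, E8, E14, E2, E10. The first manager that appears in both chains is E14.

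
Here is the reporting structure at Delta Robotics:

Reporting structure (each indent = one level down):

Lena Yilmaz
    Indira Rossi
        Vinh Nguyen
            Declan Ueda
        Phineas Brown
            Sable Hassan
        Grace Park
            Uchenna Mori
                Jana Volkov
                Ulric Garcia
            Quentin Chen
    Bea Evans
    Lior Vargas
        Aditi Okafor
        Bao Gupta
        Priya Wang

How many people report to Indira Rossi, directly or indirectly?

Indira Rossi directly manages Vinh Nguyen, Phineas Brown, Grace Park. Under Vinh Nguyen: Declan Ueda (1). Under Phineas Brown: Sable Hassan (1). Under Grace Park: Quentin Chen, Uchenna Mori, Ulric Garcia, Jana Volkov (4). So Indira Rossi's organization is 3 direct reports plus everyone under them: 2 + 2 + 5 = 9.

9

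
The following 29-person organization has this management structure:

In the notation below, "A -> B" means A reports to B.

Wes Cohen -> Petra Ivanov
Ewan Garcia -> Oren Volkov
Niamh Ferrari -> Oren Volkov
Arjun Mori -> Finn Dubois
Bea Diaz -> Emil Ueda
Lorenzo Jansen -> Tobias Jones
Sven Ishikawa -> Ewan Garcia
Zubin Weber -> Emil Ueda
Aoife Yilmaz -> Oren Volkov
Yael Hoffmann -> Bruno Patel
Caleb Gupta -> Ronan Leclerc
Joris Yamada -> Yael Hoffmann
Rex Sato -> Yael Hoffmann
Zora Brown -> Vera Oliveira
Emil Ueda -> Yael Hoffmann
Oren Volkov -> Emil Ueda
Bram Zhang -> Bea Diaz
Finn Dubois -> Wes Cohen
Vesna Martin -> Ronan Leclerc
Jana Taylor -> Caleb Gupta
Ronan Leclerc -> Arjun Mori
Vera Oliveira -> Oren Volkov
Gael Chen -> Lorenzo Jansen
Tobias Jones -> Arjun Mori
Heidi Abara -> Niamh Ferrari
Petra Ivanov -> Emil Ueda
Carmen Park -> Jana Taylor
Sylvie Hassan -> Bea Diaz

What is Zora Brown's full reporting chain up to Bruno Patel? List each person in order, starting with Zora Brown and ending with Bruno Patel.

Zora Brown reports to Vera Oliveira. Vera Oliveira reports to Oren Volkov. Oren Volkov reports to Emil Ueda. Emil Ueda reports to Yael Hoffmann. Yael Hoffmann reports to Bruno Patel. Bruno Patel is at the top.

Zora Brown -> Vera Oliveira -> Oren Volkov -> Emil Ueda -> Yael Hoffmann -> Bruno Patel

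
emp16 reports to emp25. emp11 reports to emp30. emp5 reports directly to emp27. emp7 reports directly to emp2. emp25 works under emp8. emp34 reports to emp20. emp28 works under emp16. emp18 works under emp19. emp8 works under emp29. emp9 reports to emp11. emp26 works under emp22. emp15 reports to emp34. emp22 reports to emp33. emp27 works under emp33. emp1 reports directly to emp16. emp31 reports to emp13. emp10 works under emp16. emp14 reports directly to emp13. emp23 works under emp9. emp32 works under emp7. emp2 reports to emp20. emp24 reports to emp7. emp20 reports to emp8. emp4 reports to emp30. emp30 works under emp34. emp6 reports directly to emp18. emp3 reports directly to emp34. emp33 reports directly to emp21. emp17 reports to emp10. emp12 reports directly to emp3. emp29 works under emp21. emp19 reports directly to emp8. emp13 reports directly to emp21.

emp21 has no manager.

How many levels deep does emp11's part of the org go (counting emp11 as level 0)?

2

The longest chain under emp11 runs emp11 → emp9 → emp23, which is 2 levels below emp11.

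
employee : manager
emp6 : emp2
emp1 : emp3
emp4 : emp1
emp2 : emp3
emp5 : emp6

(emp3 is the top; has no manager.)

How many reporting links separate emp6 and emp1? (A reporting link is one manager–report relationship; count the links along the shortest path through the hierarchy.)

emp6 is 2 levels below emp3, and emp1 is 1 level below emp3 (their lowest common manager). The shortest path runs up from emp6 to emp3 and back down to emp1: 2 + 1 = 3 links.

3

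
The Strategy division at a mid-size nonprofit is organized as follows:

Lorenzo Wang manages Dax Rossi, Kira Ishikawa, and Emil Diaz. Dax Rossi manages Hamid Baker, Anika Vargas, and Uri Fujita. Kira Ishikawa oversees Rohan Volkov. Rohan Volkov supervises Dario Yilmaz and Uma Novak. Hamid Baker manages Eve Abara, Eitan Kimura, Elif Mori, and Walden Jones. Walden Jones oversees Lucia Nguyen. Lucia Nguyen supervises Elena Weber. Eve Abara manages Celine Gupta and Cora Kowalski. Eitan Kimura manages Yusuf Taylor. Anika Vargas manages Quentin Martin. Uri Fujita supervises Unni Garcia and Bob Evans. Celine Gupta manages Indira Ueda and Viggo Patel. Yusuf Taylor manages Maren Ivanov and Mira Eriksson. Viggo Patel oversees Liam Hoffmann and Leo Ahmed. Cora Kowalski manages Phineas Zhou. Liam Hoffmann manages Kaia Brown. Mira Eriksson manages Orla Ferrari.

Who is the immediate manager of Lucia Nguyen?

Walden Jones

Lucia Nguyen reports directly to Walden Jones.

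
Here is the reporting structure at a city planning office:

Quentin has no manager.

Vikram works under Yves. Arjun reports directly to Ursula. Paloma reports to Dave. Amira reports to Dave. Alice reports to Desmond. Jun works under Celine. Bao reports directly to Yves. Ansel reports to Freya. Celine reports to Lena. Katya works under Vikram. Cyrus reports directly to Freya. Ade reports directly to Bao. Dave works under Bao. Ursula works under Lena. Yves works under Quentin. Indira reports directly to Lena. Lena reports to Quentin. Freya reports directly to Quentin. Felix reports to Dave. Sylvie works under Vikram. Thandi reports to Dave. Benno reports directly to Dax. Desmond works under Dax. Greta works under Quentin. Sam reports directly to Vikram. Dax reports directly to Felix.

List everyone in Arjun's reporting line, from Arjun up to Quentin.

Arjun reports to Ursula. Ursula reports to Lena. Lena reports to Quentin. Quentin is at the top.

Arjun -> Ursula -> Lena -> Quentin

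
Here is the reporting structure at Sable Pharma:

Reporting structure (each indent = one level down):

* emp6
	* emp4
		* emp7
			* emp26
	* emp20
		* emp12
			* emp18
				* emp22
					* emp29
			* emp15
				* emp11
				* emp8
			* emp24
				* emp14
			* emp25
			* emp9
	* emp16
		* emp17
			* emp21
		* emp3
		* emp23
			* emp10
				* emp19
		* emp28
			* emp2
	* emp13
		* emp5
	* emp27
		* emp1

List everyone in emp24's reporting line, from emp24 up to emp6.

emp24 -> emp12 -> emp20 -> emp6

emp24 reports to emp12. emp12 reports to emp20. emp20 reports to emp6. emp6 is at the top.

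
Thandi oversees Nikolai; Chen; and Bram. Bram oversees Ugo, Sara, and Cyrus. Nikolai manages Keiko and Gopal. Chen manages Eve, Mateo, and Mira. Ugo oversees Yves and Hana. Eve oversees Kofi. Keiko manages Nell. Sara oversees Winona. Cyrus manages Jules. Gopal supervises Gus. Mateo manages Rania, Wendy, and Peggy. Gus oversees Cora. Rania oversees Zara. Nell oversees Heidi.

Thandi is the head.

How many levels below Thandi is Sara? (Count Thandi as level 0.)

Chain from Sara up to Thandi: Sara → Bram → Thandi. That is 2 steps up, so Sara is 2 levels below Thandi.

2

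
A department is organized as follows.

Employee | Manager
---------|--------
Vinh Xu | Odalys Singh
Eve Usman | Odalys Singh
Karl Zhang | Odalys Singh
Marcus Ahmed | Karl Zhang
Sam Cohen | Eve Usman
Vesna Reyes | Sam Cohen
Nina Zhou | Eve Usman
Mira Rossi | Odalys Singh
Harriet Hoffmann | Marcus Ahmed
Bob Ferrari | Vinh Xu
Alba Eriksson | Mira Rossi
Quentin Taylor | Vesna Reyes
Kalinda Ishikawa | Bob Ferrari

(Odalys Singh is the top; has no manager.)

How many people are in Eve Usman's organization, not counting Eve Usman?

4

Eve Usman directly manages Sam Cohen, Nina Zhou. Under Sam Cohen: Vesna Reyes, Quentin Taylor (2). Nina Zhou has no reports. So Eve Usman's organization is 2 direct reports plus everyone under them: 3 + 1 = 4.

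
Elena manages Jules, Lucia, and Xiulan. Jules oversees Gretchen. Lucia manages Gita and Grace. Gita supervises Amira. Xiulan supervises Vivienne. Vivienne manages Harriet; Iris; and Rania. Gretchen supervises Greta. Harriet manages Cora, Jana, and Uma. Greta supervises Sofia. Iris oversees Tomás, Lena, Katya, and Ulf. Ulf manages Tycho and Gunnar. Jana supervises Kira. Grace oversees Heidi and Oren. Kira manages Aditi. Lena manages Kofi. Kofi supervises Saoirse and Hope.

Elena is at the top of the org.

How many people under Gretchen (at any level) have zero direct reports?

1

The only person in Gretchen's organization with no one reporting to them is Sofia. That is 1.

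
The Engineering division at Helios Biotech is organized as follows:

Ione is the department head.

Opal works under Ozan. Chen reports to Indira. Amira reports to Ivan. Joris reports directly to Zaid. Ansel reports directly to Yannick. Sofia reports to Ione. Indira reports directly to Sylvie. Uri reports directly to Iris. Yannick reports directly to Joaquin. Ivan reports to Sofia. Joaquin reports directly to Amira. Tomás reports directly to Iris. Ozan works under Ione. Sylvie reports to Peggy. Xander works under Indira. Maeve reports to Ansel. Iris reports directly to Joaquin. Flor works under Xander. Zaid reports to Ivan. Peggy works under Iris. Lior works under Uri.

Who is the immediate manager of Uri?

Uri reports directly to Iris.

Iris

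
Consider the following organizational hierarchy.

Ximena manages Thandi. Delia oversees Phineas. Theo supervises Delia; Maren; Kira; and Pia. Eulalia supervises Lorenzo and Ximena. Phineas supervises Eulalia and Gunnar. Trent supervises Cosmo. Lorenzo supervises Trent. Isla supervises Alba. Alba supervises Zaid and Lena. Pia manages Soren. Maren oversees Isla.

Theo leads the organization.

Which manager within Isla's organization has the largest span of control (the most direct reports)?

Direct-report counts within Isla's organization: Isla has 1; Alba has 2. The largest is 2, held by Alba.

Alba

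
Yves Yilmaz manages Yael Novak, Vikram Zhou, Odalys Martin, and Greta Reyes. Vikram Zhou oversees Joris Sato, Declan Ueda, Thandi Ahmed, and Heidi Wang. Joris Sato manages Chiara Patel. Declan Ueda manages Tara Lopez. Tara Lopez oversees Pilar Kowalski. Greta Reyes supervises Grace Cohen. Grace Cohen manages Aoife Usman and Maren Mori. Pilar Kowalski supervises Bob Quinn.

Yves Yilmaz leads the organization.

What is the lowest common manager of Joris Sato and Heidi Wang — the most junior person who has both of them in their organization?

Joris Sato's chain of managers is Vikram Zhou, Yves Yilmaz. Heidi Wang's chain of managers is Vikram Zhou, Yves Yilmaz. The first manager that appears in both chains is Vikram Zhou.

Vikram Zhou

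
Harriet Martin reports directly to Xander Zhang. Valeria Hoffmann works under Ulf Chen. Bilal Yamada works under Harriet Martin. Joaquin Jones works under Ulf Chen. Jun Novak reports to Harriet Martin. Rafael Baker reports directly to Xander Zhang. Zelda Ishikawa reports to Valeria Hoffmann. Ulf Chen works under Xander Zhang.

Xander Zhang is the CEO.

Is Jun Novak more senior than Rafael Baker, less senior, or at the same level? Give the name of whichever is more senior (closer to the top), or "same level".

Rafael Baker

Jun Novak is 2 levels below Xander Zhang; Rafael Baker is 1. Rafael Baker is higher.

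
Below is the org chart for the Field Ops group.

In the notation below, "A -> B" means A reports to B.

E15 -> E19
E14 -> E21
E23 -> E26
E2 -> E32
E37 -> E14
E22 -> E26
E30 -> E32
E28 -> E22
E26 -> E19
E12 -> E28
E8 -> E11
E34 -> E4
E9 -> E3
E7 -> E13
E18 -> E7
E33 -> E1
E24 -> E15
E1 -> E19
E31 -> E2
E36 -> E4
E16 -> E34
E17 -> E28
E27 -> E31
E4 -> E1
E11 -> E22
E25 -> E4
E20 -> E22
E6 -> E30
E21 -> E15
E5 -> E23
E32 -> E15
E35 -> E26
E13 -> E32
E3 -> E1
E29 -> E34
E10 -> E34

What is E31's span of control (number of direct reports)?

1

E31 directly manages E27. That is 1 direct report.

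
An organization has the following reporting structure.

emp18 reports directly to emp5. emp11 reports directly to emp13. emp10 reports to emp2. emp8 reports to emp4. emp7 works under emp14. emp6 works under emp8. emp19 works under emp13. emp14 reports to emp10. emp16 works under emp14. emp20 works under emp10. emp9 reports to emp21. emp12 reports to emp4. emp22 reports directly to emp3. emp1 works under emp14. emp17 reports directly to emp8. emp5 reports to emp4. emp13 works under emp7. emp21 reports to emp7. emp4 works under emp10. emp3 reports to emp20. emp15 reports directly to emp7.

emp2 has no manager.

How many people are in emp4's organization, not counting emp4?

emp4 directly manages emp8, emp5, emp12. Under emp8: emp6, emp17 (2). Under emp5: emp18 (1). emp12 has no reports. So emp4's organization is 3 direct reports plus everyone under them: 3 + 2 + 1 = 6.

6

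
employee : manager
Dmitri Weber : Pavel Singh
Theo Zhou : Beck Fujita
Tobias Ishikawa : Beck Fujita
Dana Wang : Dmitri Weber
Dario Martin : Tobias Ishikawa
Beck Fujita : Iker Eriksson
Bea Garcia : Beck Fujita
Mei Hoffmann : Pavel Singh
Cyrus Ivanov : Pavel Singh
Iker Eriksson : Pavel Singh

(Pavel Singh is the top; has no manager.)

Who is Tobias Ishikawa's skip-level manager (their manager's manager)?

Tobias Ishikawa reports to Beck Fujita, and Beck Fujita reports to Iker Eriksson. So Tobias Ishikawa's skip-level manager is Iker Eriksson.

Iker Eriksson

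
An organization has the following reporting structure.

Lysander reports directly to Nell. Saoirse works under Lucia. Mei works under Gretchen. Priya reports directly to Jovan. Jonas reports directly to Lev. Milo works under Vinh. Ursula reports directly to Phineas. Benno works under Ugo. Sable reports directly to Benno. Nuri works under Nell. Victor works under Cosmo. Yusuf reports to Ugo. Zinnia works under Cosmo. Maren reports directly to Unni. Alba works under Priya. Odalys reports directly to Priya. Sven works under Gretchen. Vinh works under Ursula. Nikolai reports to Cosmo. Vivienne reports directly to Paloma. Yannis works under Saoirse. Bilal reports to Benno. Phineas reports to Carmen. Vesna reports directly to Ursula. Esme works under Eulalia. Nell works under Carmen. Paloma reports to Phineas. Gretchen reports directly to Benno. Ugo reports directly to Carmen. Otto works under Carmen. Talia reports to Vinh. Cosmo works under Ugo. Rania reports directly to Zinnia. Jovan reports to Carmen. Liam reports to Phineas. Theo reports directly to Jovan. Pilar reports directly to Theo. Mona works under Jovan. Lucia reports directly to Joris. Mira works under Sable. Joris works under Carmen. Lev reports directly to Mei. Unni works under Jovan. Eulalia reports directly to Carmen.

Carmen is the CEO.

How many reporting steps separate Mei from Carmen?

Chain from Mei up to Carmen: Mei → Gretchen → Benno → Ugo → Carmen. That is 4 steps up, so Mei is 4 levels below Carmen.

4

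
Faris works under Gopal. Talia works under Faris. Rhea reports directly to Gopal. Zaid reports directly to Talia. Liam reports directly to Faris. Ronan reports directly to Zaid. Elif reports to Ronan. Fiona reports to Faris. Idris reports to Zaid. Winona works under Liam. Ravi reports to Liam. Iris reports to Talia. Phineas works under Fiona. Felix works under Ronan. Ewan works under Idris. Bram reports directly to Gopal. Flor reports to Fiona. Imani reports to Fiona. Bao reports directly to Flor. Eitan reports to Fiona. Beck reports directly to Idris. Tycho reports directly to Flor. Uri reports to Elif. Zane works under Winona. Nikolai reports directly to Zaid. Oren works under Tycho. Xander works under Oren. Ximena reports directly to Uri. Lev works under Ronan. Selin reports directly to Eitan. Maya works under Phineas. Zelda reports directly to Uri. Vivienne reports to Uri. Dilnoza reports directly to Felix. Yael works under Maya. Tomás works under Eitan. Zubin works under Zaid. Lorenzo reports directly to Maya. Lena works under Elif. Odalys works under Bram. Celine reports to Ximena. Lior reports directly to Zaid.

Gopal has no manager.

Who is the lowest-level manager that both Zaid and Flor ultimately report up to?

Zaid's chain of managers is Talia, Faris, Gopal. Flor's chain of managers is Fiona, Faris, Gopal. The first manager that appears in both chains is Faris.

Faris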